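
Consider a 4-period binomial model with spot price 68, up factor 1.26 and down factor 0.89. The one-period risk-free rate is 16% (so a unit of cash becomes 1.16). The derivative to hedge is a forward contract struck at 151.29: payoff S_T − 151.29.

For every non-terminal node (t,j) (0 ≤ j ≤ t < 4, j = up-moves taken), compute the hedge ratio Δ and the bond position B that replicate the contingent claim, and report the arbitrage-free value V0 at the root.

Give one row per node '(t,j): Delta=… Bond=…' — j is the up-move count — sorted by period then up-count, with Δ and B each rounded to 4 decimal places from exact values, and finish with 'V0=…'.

The replicating-portfolio and risk-neutral prices coincide; use p* = (1.16−0.89)/(1.26−0.89) = 0.7297 for the latter.
At expiry t=4: V(4,0)=-108.6253, V(4,1)=-90.8883, V(4,2)=-65.7774, V(4,3)=-30.2272, V(4,4)=20.1022
Node (3,0) S=47.9379: V=(p*·-90.8883+(1−p*)·-108.6253)/1.16=-82.4845; Δ=(-90.8883−-108.6253)/(60.4017−42.6647)=1.0000; B=V−Δ·S=-130.4224
Node (3,1) S=67.8671: V=(p*·-65.7774+(1−p*)·-90.8883)/1.16=-62.5553; Δ=(-65.7774−-90.8883)/(85.5126−60.4017)=1.0000; B=V−Δ·S=-130.4224
Node (3,2) S=96.0816: V=(p*·-30.2272+(1−p*)·-65.7774)/1.16=-34.3409; Δ=(-30.2272−-65.7774)/(121.0628−85.5126)=1.0000; B=V−Δ·S=-130.4224
Node (3,3) S=136.0256: V=(p*·20.1022+(1−p*)·-30.2272)/1.16=5.6032; Δ=(20.1022−-30.2272)/(171.3922−121.0628)=1.0000; B=V−Δ·S=-130.4224
Node (2,0) S=53.8628: V=(p*·-62.5553+(1−p*)·-82.4845)/1.16=-58.5703; Δ=(-62.5553−-82.4845)/(67.8671−47.9379)=1.0000; B=V−Δ·S=-112.4331
Node (2,1) S=76.2552: V=(p*·-34.3409+(1−p*)·-62.5553)/1.16=-36.1779; Δ=(-34.3409−-62.5553)/(96.0816−67.8671)=1.0000; B=V−Δ·S=-112.4331
Node (2,2) S=107.9568: V=(p*·5.6032+(1−p*)·-34.3409)/1.16=-4.4763; Δ=(5.6032−-34.3409)/(136.0256−96.0816)=1.0000; B=V−Δ·S=-112.4331
Node (1,0) S=60.5200: V=(p*·-36.1779+(1−p*)·-58.5703)/1.16=-36.4051; Δ=(-36.1779−-58.5703)/(76.2552−53.8628)=1.0000; B=V−Δ·S=-96.9251
Node (1,1) S=85.6800: V=(p*·-4.4763+(1−p*)·-36.1779)/1.16=-11.2451; Δ=(-4.4763−-36.1779)/(107.9568−76.2552)=1.0000; B=V−Δ·S=-96.9251
Node (0,0) S=68.0000: V=(p*·-11.2451+(1−p*)·-36.4051)/1.16=-15.5561; Δ=(-11.2451−-36.4051)/(85.6800−60.5200)=1.0000; B=V−Δ·S=-83.5561
Self-financing check: at every node Δ·S+B equals the discounted successor values.

(0,0): Delta=1.0000 Bond=-83.5561
(1,0): Delta=1.0000 Bond=-96.9251
(1,1): Delta=1.0000 Bond=-96.9251
(2,0): Delta=1.0000 Bond=-112.4331
(2,1): Delta=1.0000 Bond=-112.4331
(2,2): Delta=1.0000 Bond=-112.4331
(3,0): Delta=1.0000 Bond=-130.4224
(3,1): Delta=1.0000 Bond=-130.4224
(3,2): Delta=1.0000 Bond=-130.4224
(3,3): Delta=1.0000 Bond=-130.4224
V0=-15.5561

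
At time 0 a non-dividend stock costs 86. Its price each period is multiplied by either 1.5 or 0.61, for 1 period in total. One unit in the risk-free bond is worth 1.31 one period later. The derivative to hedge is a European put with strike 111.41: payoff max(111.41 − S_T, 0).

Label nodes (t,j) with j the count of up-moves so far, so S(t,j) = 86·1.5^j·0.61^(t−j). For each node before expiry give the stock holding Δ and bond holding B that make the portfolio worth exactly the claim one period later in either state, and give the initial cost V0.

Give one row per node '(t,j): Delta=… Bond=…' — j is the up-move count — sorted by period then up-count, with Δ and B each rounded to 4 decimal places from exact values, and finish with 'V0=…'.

The replicating-portfolio and risk-neutral prices coincide; use p* = (1.31−0.61)/(1.5−0.61) = 0.7865 for the latter.
Terminal values V(1,·): V(1,0)=58.9500, V(1,1)=0.0000
  t=0,j=0: stock 86.0000 → up 129.0000 (V=0.0000), down 52.4600 (V=58.9500). Price 9.6067; hedge Δ=-0.7702, bond B=75.8427.
Root portfolio cost Δ·86+B reproduces V0=9.6067.

(0,0): Delta=-0.7702 Bond=75.8427
V0=9.6067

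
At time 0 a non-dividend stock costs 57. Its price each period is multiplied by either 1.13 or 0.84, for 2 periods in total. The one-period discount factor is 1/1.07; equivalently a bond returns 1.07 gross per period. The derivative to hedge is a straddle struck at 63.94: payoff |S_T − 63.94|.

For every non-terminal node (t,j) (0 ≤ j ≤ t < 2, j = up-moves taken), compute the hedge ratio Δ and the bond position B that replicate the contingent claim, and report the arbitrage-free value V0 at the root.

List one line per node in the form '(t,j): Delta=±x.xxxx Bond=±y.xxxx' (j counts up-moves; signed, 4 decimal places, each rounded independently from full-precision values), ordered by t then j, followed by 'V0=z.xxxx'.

Risk-neutral probability p* = (R−d)/(u−d) = (1.07−0.84)/(1.13−0.84) = 0.7931.
Terminal payoffs: V(2,0)=23.7208, V(2,1)=9.8356, V(2,2)=8.8433
  t=1,j=0: stock 47.8800 → up 54.1044 (V=9.8356), down 40.2192 (V=23.7208). Price 11.8770; hedge Δ=-1.0000, bond B=59.7570.
  t=1,j=1: stock 64.4100 → up 72.7833 (V=8.8433), down 54.1044 (V=9.8356). Price 8.4566; hedge Δ=-0.0531, bond B=11.8784.
  t=0,j=0: stock 57.0000 → up 64.4100 (V=8.4566), down 47.8800 (V=11.8770). Price 8.5648; hedge Δ=-0.2069, bond B=20.3591.
Check: Δ(0,0)·S0 + B(0,0) = 8.5648 = V0.

(0,0): Delta=-0.2069 Bond=20.3591
(1,0): Delta=-1.0000 Bond=59.7570
(1,1): Delta=-0.0531 Bond=11.8784
V0=8.5648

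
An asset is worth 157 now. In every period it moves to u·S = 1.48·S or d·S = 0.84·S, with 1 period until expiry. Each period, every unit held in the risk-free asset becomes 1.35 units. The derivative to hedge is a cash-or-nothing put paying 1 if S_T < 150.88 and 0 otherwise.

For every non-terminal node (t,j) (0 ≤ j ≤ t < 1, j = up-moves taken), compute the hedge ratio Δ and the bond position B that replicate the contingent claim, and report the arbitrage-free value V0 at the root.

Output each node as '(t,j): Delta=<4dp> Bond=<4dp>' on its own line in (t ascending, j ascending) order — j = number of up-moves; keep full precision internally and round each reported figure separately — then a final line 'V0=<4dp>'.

(0,0): Delta=-0.0100 Bond=1.7130
V0=0.1505

Risk-neutral probability p* = (R−d)/(u−d) = (1.35−0.84)/(1.48−0.84) = 0.7969.
Payoff layer (t=1): V(1,0)=1.0000, V(1,1)=0.0000
Node (0,0) S=157.0000: V=(p*·0.0000+(1−p*)·1.0000)/1.35=0.1505; Δ=(0.0000−1.0000)/(232.3600−131.8800)=-0.0100; B=V−Δ·S=1.7130
Root portfolio cost Δ·157+B reproduces V0=0.1505.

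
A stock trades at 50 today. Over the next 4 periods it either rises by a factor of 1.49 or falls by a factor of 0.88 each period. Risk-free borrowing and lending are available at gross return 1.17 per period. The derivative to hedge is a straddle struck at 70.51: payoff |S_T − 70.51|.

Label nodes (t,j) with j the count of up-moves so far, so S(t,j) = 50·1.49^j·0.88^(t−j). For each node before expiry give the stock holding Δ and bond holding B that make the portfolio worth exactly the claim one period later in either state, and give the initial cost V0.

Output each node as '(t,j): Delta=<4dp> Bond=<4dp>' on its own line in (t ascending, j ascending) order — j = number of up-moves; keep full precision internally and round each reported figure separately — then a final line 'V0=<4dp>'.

(0,0): Delta=0.5599 Bond=-6.5646
(1,0): Delta=0.1527 Bond=10.2394
(1,1): Delta=0.8254 Bond=-27.4543
(2,0): Delta=-0.4683 Bond=36.0249
(2,1): Delta=0.5574 Bond=-14.5521
(2,2): Delta=1.0000 Bond=-51.5085
(3,0): Delta=-1.0000 Bond=60.2650
(3,1): Delta=-0.1218 Bond=22.1593
(3,2): Delta=1.0000 Bond=-60.2650
(3,3): Delta=1.0000 Bond=-60.2650
V0=21.4320

Since d<R<u, set p* = (R−d)/(u−d) = 0.4754; price each node as the discounted p*-expectation of its children.
At expiry t=4: V(4,0)=40.5252, V(4,1)=19.7403, V(4,2)=15.4523, V(4,3)=75.0398, V(4,4)=175.9322
(3,0): S=34.0736. Δ = (V_up−V_dn)/(S_up−S_dn) = (19.7403−40.5252)/(50.7697−29.9848) = -1.0000. V = [p*·19.7403 + (1−p*)·40.5252]/1.17 = 26.1914. B = V − Δ·S = 60.2650.
(3,1): S=57.6928. Δ = (V_up−V_dn)/(S_up−S_dn) = (15.4523−19.7403)/(85.9623−50.7697) = -0.1218. V = [p*·15.4523 + (1−p*)·19.7403]/1.17 = 15.1297. B = V − Δ·S = 22.1593.
(3,2): S=97.6844. Δ = (V_up−V_dn)/(S_up−S_dn) = (75.0398−15.4523)/(145.5498−85.9623) = 1.0000. V = [p*·75.0398 + (1−p*)·15.4523]/1.17 = 37.4194. B = V − Δ·S = -60.2650.
(3,3): S=165.3974. Δ = (V_up−V_dn)/(S_up−S_dn) = (175.9322−75.0398)/(246.4422−145.5498) = 1.0000. V = [p*·175.9322 + (1−p*)·75.0398]/1.17 = 105.1325. B = V − Δ·S = -60.2650.
(2,0): S=38.7200. Δ = (V_up−V_dn)/(S_up−S_dn) = (15.1297−26.1914)/(57.6928−34.0736) = -0.4683. V = [p*·15.1297 + (1−p*)·26.1914]/1.17 = 17.8911. B = V − Δ·S = 36.0249.
(2,1): S=65.5600. Δ = (V_up−V_dn)/(S_up−S_dn) = (37.4194−15.1297)/(97.6844−57.6928) = 0.5574. V = [p*·37.4194 + (1−p*)·15.1297]/1.17 = 21.9884. B = V − Δ·S = -14.5521.
(2,2): S=111.0050. Δ = (V_up−V_dn)/(S_up−S_dn) = (105.1325−37.4194)/(165.3974−97.6844) = 1.0000. V = [p*·105.1325 + (1−p*)·37.4194]/1.17 = 59.4965. B = V − Δ·S = -51.5085.
(1,0): S=44.0000. Δ = (V_up−V_dn)/(S_up−S_dn) = (21.9884−17.8911)/(65.5600−38.7200) = 0.1527. V = [p*·21.9884 + (1−p*)·17.8911]/1.17 = 16.9564. B = V − Δ·S = 10.2394.
(1,1): S=74.5000. Δ = (V_up−V_dn)/(S_up−S_dn) = (59.4965−21.9884)/(111.0050−65.5600) = 0.8254. V = [p*·59.4965 + (1−p*)·21.9884]/1.17 = 34.0343. B = V − Δ·S = -27.4543.
(0,0): S=50.0000. Δ = (V_up−V_dn)/(S_up−S_dn) = (34.0343−16.9564)/(74.5000−44.0000) = 0.5599. V = [p*·34.0343 + (1−p*)·16.9564]/1.17 = 21.4320. B = V − Δ·S = -6.5646.
Check: Δ(0,0)·S0 + B(0,0) = 21.4320 = V0.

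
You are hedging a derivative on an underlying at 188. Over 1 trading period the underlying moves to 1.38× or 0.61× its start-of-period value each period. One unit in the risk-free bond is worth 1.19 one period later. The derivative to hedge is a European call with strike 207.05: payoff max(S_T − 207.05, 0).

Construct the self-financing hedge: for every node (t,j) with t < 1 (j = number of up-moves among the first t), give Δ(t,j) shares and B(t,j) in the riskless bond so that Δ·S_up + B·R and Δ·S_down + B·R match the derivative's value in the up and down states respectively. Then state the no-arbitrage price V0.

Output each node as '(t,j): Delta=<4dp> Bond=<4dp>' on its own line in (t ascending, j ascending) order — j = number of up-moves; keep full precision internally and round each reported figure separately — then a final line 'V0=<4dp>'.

Risk-neutral probability p* = (R−d)/(u−d) = (1.19−0.61)/(1.38−0.61) = 0.7532.
At expiry t=1: V(1,0)=0.0000, V(1,1)=52.3900
Node (0,0) S=188.0000: V=(p*·52.3900+(1−p*)·0.0000)/1.19=33.1618; Δ=(52.3900−0.0000)/(259.4400−114.6800)=0.3619; B=V−Δ·S=-34.8771
Each (Δ,B) replicates both successor values, so the strategy is self-financing and V0 is arbitrage-free.

(0,0): Delta=0.3619 Bond=-34.8771
V0=33.1618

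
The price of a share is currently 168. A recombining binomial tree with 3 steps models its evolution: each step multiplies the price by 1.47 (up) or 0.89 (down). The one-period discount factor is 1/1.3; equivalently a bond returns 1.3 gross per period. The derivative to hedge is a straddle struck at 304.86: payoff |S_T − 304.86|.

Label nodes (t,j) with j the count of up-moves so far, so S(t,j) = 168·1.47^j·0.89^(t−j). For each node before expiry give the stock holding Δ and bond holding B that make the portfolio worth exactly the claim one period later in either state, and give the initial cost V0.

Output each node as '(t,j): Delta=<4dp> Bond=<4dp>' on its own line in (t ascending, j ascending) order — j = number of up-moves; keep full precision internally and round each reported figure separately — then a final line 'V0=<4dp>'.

(0,0): Delta=0.3697 Bond=-10.4745
(1,0): Delta=-0.7713 Bond=156.9788
(1,1): Delta=0.6561 Bond=-84.3516
(2,0): Delta=-1.0000 Bond=234.5077
(2,1): Delta=-0.7139 Bond=191.4530
(2,2): Delta=1.0000 Bond=-234.5077
V0=51.6295

Under the risk-neutral measure, an up-move has probability p* = (R−d)/(u−d) = 0.7069 and values discount at R = 1.3.
Payoff layer (t=3): V(3,0)=186.4252, V(3,1)=109.2430, V(3,2)=18.2378, V(3,3)=228.7959
(2,0): S=133.0728. Δ = (V_up−V_dn)/(S_up−S_dn) = (109.2430−186.4252)/(195.6170−118.4348) = -1.0000. V = [p*·109.2430 + (1−p*)·186.4252]/1.3 = 101.4349. B = V − Δ·S = 234.5077.
(2,1): S=219.7944. Δ = (V_up−V_dn)/(S_up−S_dn) = (18.2378−109.2430)/(323.0978−195.6170) = -0.7139. V = [p*·18.2378 + (1−p*)·109.2430]/1.3 = 34.5475. B = V − Δ·S = 191.4530.
(2,2): S=363.0312. Δ = (V_up−V_dn)/(S_up−S_dn) = (228.7959−18.2378)/(533.6559−323.0978) = 1.0000. V = [p*·228.7959 + (1−p*)·18.2378]/1.3 = 128.5235. B = V − Δ·S = -234.5077.
(1,0): S=149.5200. Δ = (V_up−V_dn)/(S_up−S_dn) = (34.5475−101.4349)/(219.7944−133.0728) = -0.7713. V = [p*·34.5475 + (1−p*)·101.4349]/1.3 = 41.6557. B = V − Δ·S = 156.9788.
(1,1): S=246.9600. Δ = (V_up−V_dn)/(S_up−S_dn) = (128.5235−34.5475)/(363.0312−219.7944) = 0.6561. V = [p*·128.5235 + (1−p*)·34.5475]/1.3 = 77.6760. B = V − Δ·S = -84.3516.
(0,0): S=168.0000. Δ = (V_up−V_dn)/(S_up−S_dn) = (77.6760−41.6557)/(246.9600−149.5200) = 0.3697. V = [p*·77.6760 + (1−p*)·41.6557]/1.3 = 51.6295. B = V − Δ·S = -10.4745.
The time-0 hedge costs 51.6295, which is the no-arbitrage price.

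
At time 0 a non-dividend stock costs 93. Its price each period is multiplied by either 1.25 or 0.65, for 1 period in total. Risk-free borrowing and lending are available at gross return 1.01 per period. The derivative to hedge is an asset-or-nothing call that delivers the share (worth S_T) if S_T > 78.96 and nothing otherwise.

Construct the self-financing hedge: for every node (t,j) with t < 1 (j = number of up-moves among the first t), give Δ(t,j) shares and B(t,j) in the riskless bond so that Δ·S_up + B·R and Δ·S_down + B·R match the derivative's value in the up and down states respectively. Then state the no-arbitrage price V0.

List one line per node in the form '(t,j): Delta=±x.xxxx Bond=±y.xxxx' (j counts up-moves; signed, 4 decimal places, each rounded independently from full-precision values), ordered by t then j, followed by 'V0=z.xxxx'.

(0,0): Delta=2.0833 Bond=-124.6906
V0=69.0594

Under the risk-neutral measure, an up-move has probability p* = (R−d)/(u−d) = 0.6000 and values discount at R = 1.01.
Terminal values V(1,·): V(1,0)=0.0000, V(1,1)=116.2500
(0,0): S=93.0000. Δ = (V_up−V_dn)/(S_up−S_dn) = (116.2500−0.0000)/(116.2500−60.4500) = 2.0833. V = [p*·116.2500 + (1−p*)·0.0000]/1.01 = 69.0594. B = V − Δ·S = -124.6906.
Root portfolio cost Δ·93+B reproduces V0=69.0594.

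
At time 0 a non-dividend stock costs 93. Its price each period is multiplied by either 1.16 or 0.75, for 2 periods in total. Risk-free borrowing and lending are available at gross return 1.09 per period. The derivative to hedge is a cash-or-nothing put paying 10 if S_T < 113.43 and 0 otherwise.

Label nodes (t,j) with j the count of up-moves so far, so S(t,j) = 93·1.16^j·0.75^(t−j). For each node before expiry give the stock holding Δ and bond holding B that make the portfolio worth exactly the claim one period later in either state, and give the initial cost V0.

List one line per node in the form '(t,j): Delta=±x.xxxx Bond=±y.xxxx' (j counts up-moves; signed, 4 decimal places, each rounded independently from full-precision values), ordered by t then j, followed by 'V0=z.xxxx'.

Under the risk-neutral measure, an up-move has probability p* = (R−d)/(u−d) = 0.8293 and values discount at R = 1.09.
Terminal payoffs: V(2,0)=10.0000, V(2,1)=10.0000, V(2,2)=0.0000
(1,0): S=69.7500. Δ = (V_up−V_dn)/(S_up−S_dn) = (10.0000−10.0000)/(80.9100−52.3125) = 0.0000. V = [p*·10.0000 + (1−p*)·10.0000]/1.09 = 9.1743. B = V − Δ·S = 9.1743.
(1,1): S=107.8800. Δ = (V_up−V_dn)/(S_up−S_dn) = (0.0000−10.0000)/(125.1408−80.9100) = -0.2261. V = [p*·0.0000 + (1−p*)·10.0000]/1.09 = 1.5663. B = V − Δ·S = 25.9566.
(0,0): S=93.0000. Δ = (V_up−V_dn)/(S_up−S_dn) = (1.5663−9.1743)/(107.8800−69.7500) = -0.1995. V = [p*·1.5663 + (1−p*)·9.1743]/1.09 = 2.6287. B = V − Δ·S = 21.1847.
Root portfolio cost Δ·93+B reproduces V0=2.6287.

(0,0): Delta=-0.1995 Bond=21.1847
(1,0): Delta=0.0000 Bond=9.1743
(1,1): Delta=-0.2261 Bond=25.9566
V0=2.6287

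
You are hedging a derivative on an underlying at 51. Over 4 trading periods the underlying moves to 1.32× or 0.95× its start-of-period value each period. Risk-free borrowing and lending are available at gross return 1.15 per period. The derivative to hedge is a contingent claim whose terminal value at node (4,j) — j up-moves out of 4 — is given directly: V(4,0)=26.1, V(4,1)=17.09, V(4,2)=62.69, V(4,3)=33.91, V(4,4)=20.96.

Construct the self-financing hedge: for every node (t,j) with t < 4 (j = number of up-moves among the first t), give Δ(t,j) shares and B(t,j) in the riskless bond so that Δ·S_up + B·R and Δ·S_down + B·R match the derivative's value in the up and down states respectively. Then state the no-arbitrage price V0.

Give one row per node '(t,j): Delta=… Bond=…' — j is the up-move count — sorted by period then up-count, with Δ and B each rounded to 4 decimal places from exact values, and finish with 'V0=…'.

Under the risk-neutral measure, an up-move has probability p* = (R−d)/(u−d) = 0.5405 and values discount at R = 1.15.
Terminal payoffs: V(4,0)=26.1000, V(4,1)=17.0900, V(4,2)=62.6900, V(4,3)=33.9100, V(4,4)=20.9600
(3,0): S=43.7261. Δ = (V_up−V_dn)/(S_up−S_dn) = (17.0900−26.1000)/(57.7185−41.5398) = -0.5569. V = [p*·17.0900 + (1−p*)·26.1000]/1.15 = 18.4606. B = V − Δ·S = 42.8120.
(3,1): S=60.7563. Δ = (V_up−V_dn)/(S_up−S_dn) = (62.6900−17.0900)/(80.1983−57.7185) = 2.0285. V = [p*·62.6900 + (1−p*)·17.0900]/1.15 = 36.2945. B = V − Δ·S = -86.9488.
(3,2): S=84.4193. Δ = (V_up−V_dn)/(S_up−S_dn) = (33.9100−62.6900)/(111.4334−80.1983) = -0.9214. V = [p*·33.9100 + (1−p*)·62.6900]/1.15 = 40.9854. B = V − Δ·S = 118.7692.
(3,3): S=117.2984. Δ = (V_up−V_dn)/(S_up−S_dn) = (20.9600−33.9100)/(154.8338−111.4334) = -0.2984. V = [p*·20.9600 + (1−p*)·33.9100]/1.15 = 23.4000. B = V − Δ·S = 58.4000.
(2,0): S=46.0275. Δ = (V_up−V_dn)/(S_up−S_dn) = (36.2945−18.4606)/(60.7563−43.7261) = 1.0472. V = [p*·36.2945 + (1−p*)·18.4606]/1.15 = 24.4353. B = V − Δ·S = -23.7643.
(2,1): S=63.9540. Δ = (V_up−V_dn)/(S_up−S_dn) = (40.9854−36.2945)/(84.4193−60.7563) = 0.1982. V = [p*·40.9854 + (1−p*)·36.2945]/1.15 = 33.7653. B = V − Δ·S = 21.0871.
(2,2): S=88.8624. Δ = (V_up−V_dn)/(S_up−S_dn) = (23.4000−40.9854)/(117.2984−84.4193) = -0.5349. V = [p*·23.4000 + (1−p*)·40.9854]/1.15 = 27.3737. B = V − Δ·S = 74.9019.
(1,0): S=48.4500. Δ = (V_up−V_dn)/(S_up−S_dn) = (33.7653−24.4353)/(63.9540−46.0275) = 0.5205. V = [p*·33.7653 + (1−p*)·24.4353]/1.15 = 25.6335. B = V − Δ·S = 0.4171.
(1,1): S=67.3200. Δ = (V_up−V_dn)/(S_up−S_dn) = (27.3737−33.7653)/(88.8624−63.9540) = -0.2566. V = [p*·27.3737 + (1−p*)·33.7653]/1.15 = 26.3569. B = V − Δ·S = 43.6315.
(0,0): S=51.0000. Δ = (V_up−V_dn)/(S_up−S_dn) = (26.3569−25.6335)/(67.3200−48.4500) = 0.0383. V = [p*·26.3569 + (1−p*)·25.6335]/1.15 = 22.6300. B = V − Δ·S = 20.6750.
The time-0 hedge costs 22.6300, which is the no-arbitrage price.

(0,0): Delta=0.0383 Bond=20.6750
(1,0): Delta=0.5205 Bond=0.4171
(1,1): Delta=-0.2566 Bond=43.6315
(2,0): Delta=1.0472 Bond=-23.7643
(2,1): Delta=0.1982 Bond=21.0871
(2,2): Delta=-0.5349 Bond=74.9019
(3,0): Delta=-0.5569 Bond=42.8120
(3,1): Delta=2.0285 Bond=-86.9488
(3,2): Delta=-0.9214 Bond=118.7692
(3,3): Delta=-0.2984 Bond=58.4000
V0=22.6300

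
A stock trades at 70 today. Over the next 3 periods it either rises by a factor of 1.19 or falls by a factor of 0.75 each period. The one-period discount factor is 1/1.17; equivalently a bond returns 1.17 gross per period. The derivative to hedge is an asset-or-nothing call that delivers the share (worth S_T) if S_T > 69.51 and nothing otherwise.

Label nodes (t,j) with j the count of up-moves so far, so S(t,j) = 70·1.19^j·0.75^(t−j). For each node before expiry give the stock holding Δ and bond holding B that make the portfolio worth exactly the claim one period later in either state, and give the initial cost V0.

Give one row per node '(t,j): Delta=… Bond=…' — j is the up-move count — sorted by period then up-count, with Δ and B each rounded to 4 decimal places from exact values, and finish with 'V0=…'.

(0,0): Delta=1.0956 Bond=-6.8661
(1,0): Delta=2.6257 Bond=-88.3663
(1,1): Delta=1.0497 Bond=-4.2079
(2,0): Delta=0.0000 Bond=0.0000
(2,1): Delta=2.7045 Bond=-108.3118
(2,2): Delta=1.0000 Bond=0.0000
V0=69.8252

No-arbitrage ⇒ martingale measure with p* = (R−d)/(u−d) = 0.9545.
Terminal values V(3,·): V(3,0)=0.0000, V(3,1)=0.0000, V(3,2)=74.3452, V(3,3)=117.9611
  t=2,j=0: stock 39.3750 → up 46.8562 (V=0.0000), down 29.5312 (V=0.0000). Price 0.0000; hedge Δ=0.0000, bond B=0.0000.
  t=2,j=1: stock 62.4750 → up 74.3452 (V=74.3452), down 46.8562 (V=0.0000). Price 60.6546; hedge Δ=2.7045, bond B=-108.3118.
  t=2,j=2: stock 99.1270 → up 117.9611 (V=117.9611), down 74.3452 (V=74.3452). Price 99.1270; hedge Δ=1.0000, bond B=0.0000.
  t=1,j=0: stock 52.5000 → up 62.4750 (V=60.6546), down 39.3750 (V=0.0000). Price 49.4851; hedge Δ=2.6257, bond B=-88.3663.
  t=1,j=1: stock 83.3000 → up 99.1270 (V=99.1270), down 62.4750 (V=60.6546). Price 83.2293; hedge Δ=1.0497, bond B=-4.2079.
  t=0,j=0: stock 70.0000 → up 83.3000 (V=83.2293), down 52.5000 (V=49.4851). Price 69.8252; hedge Δ=1.0956, bond B=-6.8661.
The time-0 hedge costs 69.8252, which is the no-arbitrage price.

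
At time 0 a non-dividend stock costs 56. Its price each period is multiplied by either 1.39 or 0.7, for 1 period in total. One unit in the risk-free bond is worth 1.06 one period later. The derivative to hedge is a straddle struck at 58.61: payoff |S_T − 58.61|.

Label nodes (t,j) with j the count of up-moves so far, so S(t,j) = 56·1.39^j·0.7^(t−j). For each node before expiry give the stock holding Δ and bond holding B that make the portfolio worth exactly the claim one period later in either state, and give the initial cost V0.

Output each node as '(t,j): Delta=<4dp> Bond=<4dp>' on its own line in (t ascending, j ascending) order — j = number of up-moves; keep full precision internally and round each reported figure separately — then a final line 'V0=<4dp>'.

(0,0): Delta=-0.0047 Bond=18.4836
V0=18.2227

No-arbitrage ⇒ martingale measure with p* = (R−d)/(u−d) = 0.5217.
Terminal payoffs: V(1,0)=19.4100, V(1,1)=19.2300
Node (0,0) S=56.0000: V=(p*·19.2300+(1−p*)·19.4100)/1.06=18.2227; Δ=(19.2300−19.4100)/(77.8400−39.2000)=-0.0047; B=V−Δ·S=18.4836
Root portfolio cost Δ·56+B reproduces V0=18.2227.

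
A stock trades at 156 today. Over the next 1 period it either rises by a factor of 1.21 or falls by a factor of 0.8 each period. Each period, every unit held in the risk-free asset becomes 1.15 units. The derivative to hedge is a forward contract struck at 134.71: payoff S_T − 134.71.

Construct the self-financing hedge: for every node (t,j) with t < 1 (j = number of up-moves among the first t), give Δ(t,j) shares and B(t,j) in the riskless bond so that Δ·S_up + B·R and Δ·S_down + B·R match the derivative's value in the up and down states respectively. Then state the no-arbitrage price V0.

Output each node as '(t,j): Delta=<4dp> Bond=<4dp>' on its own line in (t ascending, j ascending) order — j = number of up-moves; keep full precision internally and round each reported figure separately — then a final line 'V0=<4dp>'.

(0,0): Delta=1.0000 Bond=-117.1391
V0=38.8609

Under the risk-neutral measure, an up-move has probability p* = (R−d)/(u−d) = 0.8537 and values discount at R = 1.15.
Payoff layer (t=1): V(1,0)=-9.9100, V(1,1)=54.0500
Node (0,0) S=156.0000: V=(p*·54.0500+(1−p*)·-9.9100)/1.15=38.8609; Δ=(54.0500−-9.9100)/(188.7600−124.8000)=1.0000; B=V−Δ·S=-117.1391
The time-0 hedge costs 38.8609, which is the no-arbitrage price.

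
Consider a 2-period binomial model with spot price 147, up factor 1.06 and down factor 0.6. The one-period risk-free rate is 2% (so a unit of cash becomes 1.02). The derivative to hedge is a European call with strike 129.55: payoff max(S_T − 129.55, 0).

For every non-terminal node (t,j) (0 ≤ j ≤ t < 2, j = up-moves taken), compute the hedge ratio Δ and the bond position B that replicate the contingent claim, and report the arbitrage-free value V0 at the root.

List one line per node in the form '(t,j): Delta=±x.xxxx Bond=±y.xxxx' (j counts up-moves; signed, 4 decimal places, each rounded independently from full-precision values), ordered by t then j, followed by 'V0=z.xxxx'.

(0,0): Delta=0.4715 Bond=-40.7726
(1,0): Delta=0.0000 Bond=0.0000
(1,1): Delta=0.4969 Bond=-45.5488
V0=28.5408

No-arbitrage ⇒ martingale measure with p* = (R−d)/(u−d) = 0.9130.
Payoff layer (t=2): V(2,0)=0.0000, V(2,1)=0.0000, V(2,2)=35.6192
(1,0): S=88.2000. Δ = (V_up−V_dn)/(S_up−S_dn) = (0.0000−0.0000)/(93.4920−52.9200) = 0.0000. V = [p*·0.0000 + (1−p*)·0.0000]/1.02 = 0.0000. B = V − Δ·S = 0.0000.
(1,1): S=155.8200. Δ = (V_up−V_dn)/(S_up−S_dn) = (35.6192−0.0000)/(165.1692−93.4920) = 0.4969. V = [p*·35.6192 + (1−p*)·0.0000]/1.02 = 31.8842. B = V − Δ·S = -45.5488.
(0,0): S=147.0000. Δ = (V_up−V_dn)/(S_up−S_dn) = (31.8842−0.0000)/(155.8200−88.2000) = 0.4715. V = [p*·31.8842 + (1−p*)·0.0000]/1.02 = 28.5408. B = V − Δ·S = -40.7726.
Self-financing check: at every node Δ·S+B equals the discounted successor values.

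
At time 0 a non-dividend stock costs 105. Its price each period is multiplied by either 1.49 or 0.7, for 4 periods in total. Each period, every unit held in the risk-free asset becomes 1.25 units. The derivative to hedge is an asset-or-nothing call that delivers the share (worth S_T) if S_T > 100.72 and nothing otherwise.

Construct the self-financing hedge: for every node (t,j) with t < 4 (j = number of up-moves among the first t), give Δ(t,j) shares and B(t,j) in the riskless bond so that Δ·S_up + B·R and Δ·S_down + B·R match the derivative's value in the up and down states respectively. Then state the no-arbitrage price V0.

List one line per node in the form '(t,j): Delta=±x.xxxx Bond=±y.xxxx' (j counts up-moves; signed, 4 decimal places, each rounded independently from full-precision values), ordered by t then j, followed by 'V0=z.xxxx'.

(0,0): Delta=1.0589 Bond=-7.9912
(1,0): Delta=1.2213 Bond=-21.9204
(1,1): Delta=1.0256 Bond=-4.7826
(2,0): Delta=1.5652 Bond=-45.0967
(2,1): Delta=1.1507 Bond=-19.6785
(2,2): Delta=1.0000 Bond=0.0000
(3,0): Delta=0.0000 Bond=0.0000
(3,1): Delta=1.8861 Bond=-80.9690
(3,2): Delta=1.0000 Bond=0.0000
(3,3): Delta=1.0000 Bond=0.0000
V0=103.1958

The replicating-portfolio and risk-neutral prices coincide; use p* = (1.25−0.7)/(1.49−0.7) = 0.6962 for the latter.
Terminal values V(4,·): V(4,0)=0.0000, V(4,1)=0.0000, V(4,2)=114.2241, V(4,3)=243.1343, V(4,4)=517.5286
(3,0): S=36.0150. Δ = (V_up−V_dn)/(S_up−S_dn) = (0.0000−0.0000)/(53.6623−25.2105) = 0.0000. V = [p*·0.0000 + (1−p*)·0.0000]/1.25 = 0.0000. B = V − Δ·S = 0.0000.
(3,1): S=76.6605. Δ = (V_up−V_dn)/(S_up−S_dn) = (114.2241−0.0000)/(114.2241−53.6623) = 1.8861. V = [p*·114.2241 + (1−p*)·0.0000]/1.25 = 63.6185. B = V − Δ·S = -80.9690.
(3,2): S=163.1773. Δ = (V_up−V_dn)/(S_up−S_dn) = (243.1343−114.2241)/(243.1343−114.2241) = 1.0000. V = [p*·243.1343 + (1−p*)·114.2241]/1.25 = 163.1773. B = V − Δ·S = 0.0000.
(3,3): S=347.3346. Δ = (V_up−V_dn)/(S_up−S_dn) = (517.5286−243.1343)/(517.5286−243.1343) = 1.0000. V = [p*·517.5286 + (1−p*)·243.1343]/1.25 = 347.3346. B = V − Δ·S = 0.0000.
(2,0): S=51.4500. Δ = (V_up−V_dn)/(S_up−S_dn) = (63.6185−0.0000)/(76.6605−36.0150) = 1.5652. V = [p*·63.6185 + (1−p*)·0.0000]/1.25 = 35.4331. B = V − Δ·S = -45.0967.
(2,1): S=109.5150. Δ = (V_up−V_dn)/(S_up−S_dn) = (163.1773−63.6185)/(163.1773−76.6605) = 1.1507. V = [p*·163.1773 + (1−p*)·63.6185]/1.25 = 106.3453. B = V − Δ·S = -19.6785.
(2,2): S=233.1105. Δ = (V_up−V_dn)/(S_up−S_dn) = (347.3346−163.1773)/(347.3346−163.1773) = 1.0000. V = [p*·347.3346 + (1−p*)·163.1773]/1.25 = 233.1105. B = V − Δ·S = 0.0000.
(1,0): S=73.5000. Δ = (V_up−V_dn)/(S_up−S_dn) = (106.3453−35.4331)/(109.5150−51.4500) = 1.2213. V = [p*·106.3453 + (1−p*)·35.4331]/1.25 = 67.8419. B = V − Δ·S = -21.9204.
(1,1): S=156.4500. Δ = (V_up−V_dn)/(S_up−S_dn) = (233.1105−106.3453)/(233.1105−109.5150) = 1.0256. V = [p*·233.1105 + (1−p*)·106.3453]/1.25 = 155.6796. B = V − Δ·S = -4.7826.
(0,0): S=105.0000. Δ = (V_up−V_dn)/(S_up−S_dn) = (155.6796−67.8419)/(156.4500−73.5000) = 1.0589. V = [p*·155.6796 + (1−p*)·67.8419]/1.25 = 103.1958. B = V − Δ·S = -7.9912.
Each (Δ,B) replicates both successor values, so the strategy is self-financing and V0 is arbitrage-free.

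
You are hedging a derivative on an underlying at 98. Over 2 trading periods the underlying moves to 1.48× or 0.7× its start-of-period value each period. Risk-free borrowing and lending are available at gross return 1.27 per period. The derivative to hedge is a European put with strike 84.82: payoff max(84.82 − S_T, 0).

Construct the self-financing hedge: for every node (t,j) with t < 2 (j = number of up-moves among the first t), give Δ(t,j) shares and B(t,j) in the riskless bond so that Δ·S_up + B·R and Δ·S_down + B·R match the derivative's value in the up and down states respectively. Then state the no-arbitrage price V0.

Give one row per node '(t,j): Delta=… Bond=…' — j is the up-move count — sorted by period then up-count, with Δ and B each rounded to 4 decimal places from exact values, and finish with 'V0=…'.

Under the risk-neutral measure, an up-move has probability p* = (R−d)/(u−d) = 0.7308 and values discount at R = 1.27.
Payoff layer (t=2): V(2,0)=36.8000, V(2,1)=0.0000, V(2,2)=0.0000
  t=1,j=0: stock 68.6000 → up 101.5280 (V=0.0000), down 48.0200 (V=36.8000). Price 7.8013; hedge Δ=-0.6877, bond B=54.9808.
  t=1,j=1: stock 145.0400 → up 214.6592 (V=0.0000), down 101.5280 (V=0.0000). Price 0.0000; hedge Δ=0.0000, bond B=0.0000.
  t=0,j=0: stock 98.0000 → up 145.0400 (V=0.0000), down 68.6000 (V=7.8013). Price 1.6538; hedge Δ=-0.1021, bond B=11.6555.
Root portfolio cost Δ·98+B reproduces V0=1.6538.

(0,0): Delta=-0.1021 Bond=11.6555
(1,0): Delta=-0.6877 Bond=54.9808
(1,1): Delta=0.0000 Bond=0.0000
V0=1.6538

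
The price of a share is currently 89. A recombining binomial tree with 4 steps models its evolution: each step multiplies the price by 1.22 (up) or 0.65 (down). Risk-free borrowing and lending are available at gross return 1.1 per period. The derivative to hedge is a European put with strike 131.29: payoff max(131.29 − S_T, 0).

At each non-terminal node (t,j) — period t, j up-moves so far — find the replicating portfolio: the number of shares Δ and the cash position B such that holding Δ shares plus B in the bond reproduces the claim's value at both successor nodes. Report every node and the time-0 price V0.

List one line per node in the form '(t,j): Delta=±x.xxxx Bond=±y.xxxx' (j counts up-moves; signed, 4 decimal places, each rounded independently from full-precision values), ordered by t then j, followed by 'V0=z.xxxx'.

Risk-neutral probability p* = (R−d)/(u−d) = (1.1−0.65)/(1.22−0.65) = 0.7895.
At expiry t=4: V(4,0)=115.4029, V(4,1)=101.4712, V(4,2)=75.3224, V(4,3)=26.2432, V(4,4)=0.0000
(3,0): S=24.4416. Δ = (V_up−V_dn)/(S_up−S_dn) = (101.4712−115.4029)/(29.8188−15.8871) = -1.0000. V = [p*·101.4712 + (1−p*)·115.4029]/1.1 = 94.9129. B = V − Δ·S = 119.3545.
(3,1): S=45.8751. Δ = (V_up−V_dn)/(S_up−S_dn) = (75.3224−101.4712)/(55.9676−29.8188) = -1.0000. V = [p*·75.3224 + (1−p*)·101.4712]/1.1 = 73.4795. B = V − Δ·S = 119.3545.
(3,2): S=86.1039. Δ = (V_up−V_dn)/(S_up−S_dn) = (26.2432−75.3224)/(105.0468−55.9676) = -1.0000. V = [p*·26.2432 + (1−p*)·75.3224]/1.1 = 33.2506. B = V − Δ·S = 119.3545.
(3,3): S=161.6105. Δ = (V_up−V_dn)/(S_up−S_dn) = (0.0000−26.2432)/(197.1648−105.0468) = -0.2849. V = [p*·0.0000 + (1−p*)·26.2432]/1.1 = 5.0226. B = V − Δ·S = 51.0633.
(2,0): S=37.6025. Δ = (V_up−V_dn)/(S_up−S_dn) = (73.4795−94.9129)/(45.8751−24.4416) = -1.0000. V = [p*·73.4795 + (1−p*)·94.9129]/1.1 = 70.9016. B = V − Δ·S = 108.5041.
(2,1): S=70.5770. Δ = (V_up−V_dn)/(S_up−S_dn) = (33.2506−73.4795)/(86.1039−45.8751) = -1.0000. V = [p*·33.2506 + (1−p*)·73.4795]/1.1 = 37.9271. B = V − Δ·S = 108.5041.
(2,2): S=132.4676. Δ = (V_up−V_dn)/(S_up−S_dn) = (5.0226−33.2506)/(161.6105−86.1039) = -0.3738. V = [p*·5.0226 + (1−p*)·33.2506]/1.1 = 9.9685. B = V − Δ·S = 59.4913.
(1,0): S=57.8500. Δ = (V_up−V_dn)/(S_up−S_dn) = (37.9271−70.9016)/(70.5770−37.6025) = -1.0000. V = [p*·37.9271 + (1−p*)·70.9016]/1.1 = 40.7901. B = V − Δ·S = 98.6401.
(1,1): S=108.5800. Δ = (V_up−V_dn)/(S_up−S_dn) = (9.9685−37.9271)/(132.4676−70.5770) = -0.4517. V = [p*·9.9685 + (1−p*)·37.9271]/1.1 = 14.4132. B = V − Δ·S = 63.4634.
(0,0): S=89.0000. Δ = (V_up−V_dn)/(S_up−S_dn) = (14.4132−40.7901)/(108.5800−57.8500) = -0.5199. V = [p*·14.4132 + (1−p*)·40.7901]/1.1 = 18.1511. B = V − Δ·S = 64.4264.
The time-0 hedge costs 18.1511, which is the no-arbitrage price.

(0,0): Delta=-0.5199 Bond=64.4264
(1,0): Delta=-1.0000 Bond=98.6401
(1,1): Delta=-0.4517 Bond=63.4634
(2,0): Delta=-1.0000 Bond=108.5041
(2,1): Delta=-1.0000 Bond=108.5041
(2,2): Delta=-0.3738 Bond=59.4913
(3,0): Delta=-1.0000 Bond=119.3545
(3,1): Delta=-1.0000 Bond=119.3545
(3,2): Delta=-1.0000 Bond=119.3545
(3,3): Delta=-0.2849 Bond=51.0633
V0=18.1511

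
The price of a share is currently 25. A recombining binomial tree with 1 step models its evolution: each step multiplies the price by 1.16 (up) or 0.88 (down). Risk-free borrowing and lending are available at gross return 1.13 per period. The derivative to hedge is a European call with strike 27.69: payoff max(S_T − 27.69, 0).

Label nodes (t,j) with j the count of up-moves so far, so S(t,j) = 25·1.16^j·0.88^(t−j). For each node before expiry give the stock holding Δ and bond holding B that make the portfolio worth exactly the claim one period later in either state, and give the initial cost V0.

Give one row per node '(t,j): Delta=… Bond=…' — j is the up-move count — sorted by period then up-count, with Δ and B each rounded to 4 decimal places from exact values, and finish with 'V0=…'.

Since d<R<u, set p* = (R−d)/(u−d) = 0.8929; price each node as the discounted p*-expectation of its children.
Terminal payoffs: V(1,0)=0.0000, V(1,1)=1.3100
  t=0,j=0: stock 25.0000 → up 29.0000 (V=1.3100), down 22.0000 (V=0.0000). Price 1.0351; hedge Δ=0.1871, bond B=-3.6435.
Root portfolio cost Δ·25+B reproduces V0=1.0351.

(0,0): Delta=0.1871 Bond=-3.6435
V0=1.0351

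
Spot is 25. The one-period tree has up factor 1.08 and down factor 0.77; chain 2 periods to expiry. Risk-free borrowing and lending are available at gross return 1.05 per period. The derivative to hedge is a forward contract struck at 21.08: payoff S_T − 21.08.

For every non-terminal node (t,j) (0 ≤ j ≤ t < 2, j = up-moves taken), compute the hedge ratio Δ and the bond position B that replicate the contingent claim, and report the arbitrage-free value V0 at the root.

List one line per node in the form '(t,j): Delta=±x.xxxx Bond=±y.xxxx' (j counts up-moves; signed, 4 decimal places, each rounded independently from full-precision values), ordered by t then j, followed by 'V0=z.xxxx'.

(0,0): Delta=1.0000 Bond=-19.1202
(1,0): Delta=1.0000 Bond=-20.0762
(1,1): Delta=1.0000 Bond=-20.0762
V0=5.8798

No-arbitrage ⇒ martingale measure with p* = (R−d)/(u−d) = 0.9032.
Payoff layer (t=2): V(2,0)=-6.2575, V(2,1)=-0.2900, V(2,2)=8.0800
(1,0): S=19.2500. Δ = (V_up−V_dn)/(S_up−S_dn) = (-0.2900−-6.2575)/(20.7900−14.8225) = 1.0000. V = [p*·-0.2900 + (1−p*)·-6.2575]/1.05 = -0.8262. B = V − Δ·S = -20.0762.
(1,1): S=27.0000. Δ = (V_up−V_dn)/(S_up−S_dn) = (8.0800−-0.2900)/(29.1600−20.7900) = 1.0000. V = [p*·8.0800 + (1−p*)·-0.2900]/1.05 = 6.9238. B = V − Δ·S = -20.0762.
(0,0): S=25.0000. Δ = (V_up−V_dn)/(S_up−S_dn) = (6.9238−-0.8262)/(27.0000−19.2500) = 1.0000. V = [p*·6.9238 + (1−p*)·-0.8262]/1.05 = 5.8798. B = V − Δ·S = -19.1202.
Root portfolio cost Δ·25+B reproduces V0=5.8798.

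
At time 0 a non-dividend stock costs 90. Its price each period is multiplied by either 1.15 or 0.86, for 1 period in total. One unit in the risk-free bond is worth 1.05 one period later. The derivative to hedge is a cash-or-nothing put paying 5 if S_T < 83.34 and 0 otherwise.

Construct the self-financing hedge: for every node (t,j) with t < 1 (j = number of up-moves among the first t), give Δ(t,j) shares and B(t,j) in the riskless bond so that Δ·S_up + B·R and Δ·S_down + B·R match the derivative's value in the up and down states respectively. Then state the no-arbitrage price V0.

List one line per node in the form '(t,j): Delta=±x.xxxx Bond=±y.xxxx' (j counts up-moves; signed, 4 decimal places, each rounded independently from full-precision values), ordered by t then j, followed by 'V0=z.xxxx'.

(0,0): Delta=-0.1916 Bond=18.8834
V0=1.6420

Under the risk-neutral measure, an up-move has probability p* = (R−d)/(u−d) = 0.6552 and values discount at R = 1.05.
Terminal values V(1,·): V(1,0)=5.0000, V(1,1)=0.0000
Node (0,0) S=90.0000: V=(p*·0.0000+(1−p*)·5.0000)/1.05=1.6420; Δ=(0.0000−5.0000)/(103.5000−77.4000)=-0.1916; B=V−Δ·S=18.8834
Each (Δ,B) replicates both successor values, so the strategy is self-financing and V0 is arbitrage-free.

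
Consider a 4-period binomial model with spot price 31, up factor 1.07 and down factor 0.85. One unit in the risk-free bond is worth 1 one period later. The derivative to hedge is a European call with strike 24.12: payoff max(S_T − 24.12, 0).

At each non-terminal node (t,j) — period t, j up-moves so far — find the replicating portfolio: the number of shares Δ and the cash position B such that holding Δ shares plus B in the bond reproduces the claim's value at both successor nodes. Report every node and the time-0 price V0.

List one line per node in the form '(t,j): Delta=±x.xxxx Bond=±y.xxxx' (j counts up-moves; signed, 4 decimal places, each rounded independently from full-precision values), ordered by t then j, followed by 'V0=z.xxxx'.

The replicating-portfolio and risk-neutral prices coincide; use p* = (1−0.85)/(1.07−0.85) = 0.6818 for the latter.
Terminal values V(4,·): V(4,0)=0.0000, V(4,1)=0.0000, V(4,2)=1.5229, V(4,3)=8.1599, V(4,4)=16.5147
(3,0): S=19.0379. Δ = (V_up−V_dn)/(S_up−S_dn) = (0.0000−0.0000)/(20.3705−16.1822) = 0.0000. V = [p*·0.0000 + (1−p*)·0.0000]/1 = 0.0000. B = V − Δ·S = 0.0000.
(3,1): S=23.9653. Δ = (V_up−V_dn)/(S_up−S_dn) = (1.5229−0.0000)/(25.6429−20.3705) = 0.2888. V = [p*·1.5229 + (1−p*)·0.0000]/1 = 1.0383. B = V − Δ·S = -5.8839.
(3,2): S=30.1681. Δ = (V_up−V_dn)/(S_up−S_dn) = (8.1599−1.5229)/(32.2799−25.6429) = 1.0000. V = [p*·8.1599 + (1−p*)·1.5229]/1 = 6.0481. B = V − Δ·S = -24.1200.
(3,3): S=37.9763. Δ = (V_up−V_dn)/(S_up−S_dn) = (16.5147−8.1599)/(40.6347−32.2799) = 1.0000. V = [p*·16.5147 + (1−p*)·8.1599]/1 = 13.8563. B = V − Δ·S = -24.1200.
(2,0): S=22.3975. Δ = (V_up−V_dn)/(S_up−S_dn) = (1.0383−0.0000)/(23.9653−19.0379) = 0.2107. V = [p*·1.0383 + (1−p*)·0.0000]/1 = 0.7080. B = V − Δ·S = -4.0118.
(2,1): S=28.1945. Δ = (V_up−V_dn)/(S_up−S_dn) = (6.0481−1.0383)/(30.1681−23.9653) = 0.8077. V = [p*·6.0481 + (1−p*)·1.0383]/1 = 4.4541. B = V − Δ·S = -18.3176.
(2,2): S=35.4919. Δ = (V_up−V_dn)/(S_up−S_dn) = (13.8563−6.0481)/(37.9763−30.1681) = 1.0000. V = [p*·13.8563 + (1−p*)·6.0481]/1 = 11.3719. B = V − Δ·S = -24.1200.
(1,0): S=26.3500. Δ = (V_up−V_dn)/(S_up−S_dn) = (4.4541−0.7080)/(28.1945−22.3975) = 0.6462. V = [p*·4.4541 + (1−p*)·0.7080]/1 = 3.2621. B = V − Δ·S = -13.7658.
(1,1): S=33.1700. Δ = (V_up−V_dn)/(S_up−S_dn) = (11.3719−4.4541)/(35.4919−28.1945) = 0.9480. V = [p*·11.3719 + (1−p*)·4.4541]/1 = 9.1708. B = V − Δ·S = -22.2738.
(0,0): S=31.0000. Δ = (V_up−V_dn)/(S_up−S_dn) = (9.1708−3.2621)/(33.1700−26.3500) = 0.8664. V = [p*·9.1708 + (1−p*)·3.2621]/1 = 7.2908. B = V − Δ·S = -19.5667.
The time-0 hedge costs 7.2908, which is the no-arbitrage price.

(0,0): Delta=0.8664 Bond=-19.5667
(1,0): Delta=0.6462 Bond=-13.7658
(1,1): Delta=0.9480 Bond=-22.2738
(2,0): Delta=0.2107 Bond=-4.0118
(2,1): Delta=0.8077 Bond=-18.3176
(2,2): Delta=1.0000 Bond=-24.1200
(3,0): Delta=0.0000 Bond=0.0000
(3,1): Delta=0.2888 Bond=-5.8839
(3,2): Delta=1.0000 Bond=-24.1200
(3,3): Delta=1.0000 Bond=-24.1200
V0=7.2908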